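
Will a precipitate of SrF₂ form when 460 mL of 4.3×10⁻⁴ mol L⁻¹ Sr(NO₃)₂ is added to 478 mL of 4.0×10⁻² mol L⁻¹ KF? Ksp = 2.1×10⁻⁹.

Yes

Total volume after mixing = 460 + 478 = 938 mL.
[Sr²⁺] = (4.3×10⁻⁴)(460)/938 = 2.1×10⁻⁴ mol L⁻¹
[F⁻] = (4.0×10⁻²)(478)/938 = 2.0×10⁻² mol L⁻¹
Q = [Sr²⁺][F⁻]^2 = 8.8×10⁻⁸
Because Q > Ksp (8.8×10⁻⁸ vs 2.1×10⁻⁹), a precipitate of SrF₂ forms.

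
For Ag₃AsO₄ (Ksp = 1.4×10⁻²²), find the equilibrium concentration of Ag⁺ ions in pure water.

Ag₃AsO₄(s) ⇌ 3 Ag⁺(aq) + AsO₄³⁻(aq)
With molar solubility s: [Ag⁺] = 3s, [AsO₄³⁻] = s.
Ksp = [Ag⁺]^3[AsO₄³⁻] = (3s)^3 · s = 27s^4 = 1.4×10⁻²²
s = 1.5×10⁻⁶ mol L⁻¹
[Ag⁺] = 3s = 4.5×10⁻⁶ mol L⁻¹

4.5×10⁻⁶ M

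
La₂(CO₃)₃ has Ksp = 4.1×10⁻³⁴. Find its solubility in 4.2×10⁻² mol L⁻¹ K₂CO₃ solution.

La₂(CO₃)₃(s) ⇌ 2 La³⁺(aq) + 3 CO₃²⁻(aq)
CO₃²⁻ is already present at 4.2×10⁻² mol L⁻¹. If s mol/L of La₂(CO₃)₃ dissolves, [La³⁺] = 2s while [CO₃²⁻] ≈ 4.2×10⁻² mol L⁻¹.
Ksp = [La³⁺]^2[CO₃²⁻]^3 = (2s)^2(4.2×10⁻²)^3
(2s)^2 = 4.1×10⁻³⁴ / (4.2×10⁻²)^3 = 5.5×10⁻³⁰
s = 1.2×10⁻¹⁵ mol L⁻¹

1.2×10⁻¹⁵ M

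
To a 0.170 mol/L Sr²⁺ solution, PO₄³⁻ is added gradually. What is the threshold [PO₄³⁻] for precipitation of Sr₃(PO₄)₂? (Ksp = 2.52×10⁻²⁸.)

2.26×10⁻¹³ M

A salt starts to precipitate once the ion product Q reaches its Ksp.
Sr₃(PO₄)₂(s) ⇌ 3 Sr²⁺(aq) + 2 PO₄³⁻(aq)
Ksp = [Sr²⁺]^3[PO₄³⁻]^2 = [PO₄³⁻]^2(0.170)^3
[PO₄³⁻]^2 = 2.52×10⁻²⁸ / (0.170)^3 = 5.13×10⁻²⁶
[PO₄³⁻] = 2.26×10⁻¹³ mol/L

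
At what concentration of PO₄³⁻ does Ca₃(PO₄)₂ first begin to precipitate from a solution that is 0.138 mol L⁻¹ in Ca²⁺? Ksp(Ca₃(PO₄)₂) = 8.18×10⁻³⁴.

Precipitation of each salt begins when its ion product equals Ksp.
Ca₃(PO₄)₂(s) ⇌ 3 Ca²⁺(aq) + 2 PO₄³⁻(aq)
Ksp = [Ca²⁺]^3[PO₄³⁻]^2 = [PO₄³⁻]^2(0.138)^3
[PO₄³⁻]^2 = 8.18×10⁻³⁴ / (0.138)^3 = 3.11×10⁻³¹
[PO₄³⁻] = 5.58×10⁻¹⁶ mol L⁻¹

5.58×10⁻¹⁶ M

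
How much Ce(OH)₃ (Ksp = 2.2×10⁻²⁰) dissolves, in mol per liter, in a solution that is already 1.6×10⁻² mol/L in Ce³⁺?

3.7×10⁻⁷ M

Ce(OH)₃(s) ⇌ Ce³⁺(aq) + 3 OH⁻(aq)
With Ce³⁺ already at 1.6×10⁻² mol/L and s small, take [Ce³⁺] ≈ 1.6×10⁻² mol/L and [OH⁻] = 3s.
Ksp = [Ce³⁺][OH⁻]^3 = (1.6×10⁻²)(3s)^3
(3s)^3 = 2.2×10⁻²⁰ / (1.6×10⁻²) = 1.4×10⁻¹⁸
s = 3.7×10⁻⁷ mol/L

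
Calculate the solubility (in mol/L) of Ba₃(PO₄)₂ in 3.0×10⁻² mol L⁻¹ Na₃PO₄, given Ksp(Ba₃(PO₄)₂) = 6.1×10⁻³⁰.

Ba₃(PO₄)₂(s) ⇌ 3 Ba²⁺(aq) + 2 PO₄³⁻(aq)
The solution already contains PO₄³⁻ at 3.0×10⁻² mol L⁻¹. Let s be the molar solubility of Ba₃(PO₄)₂.
[PO₄³⁻] ≈ 3.0×10⁻² mol L⁻¹ (common ion dominates); [Ba²⁺] = 3s.
Ksp = [Ba²⁺]^3[PO₄³⁻]^2 = (3s)^3(3.0×10⁻²)^2
(3s)^3 = 6.1×10⁻³⁰ / (3.0×10⁻²)^2 = 6.8×10⁻²⁷
s = 6.3×10⁻¹⁰ mol L⁻¹

6.3×10⁻¹⁰ M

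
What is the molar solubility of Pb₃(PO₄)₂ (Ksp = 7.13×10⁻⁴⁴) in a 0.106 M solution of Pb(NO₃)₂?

Pb₃(PO₄)₂(s) ⇌ 3 Pb²⁺(aq) + 2 PO₄³⁻(aq)
The solution already contains Pb²⁺ at 0.106 M. Let s be the molar solubility of Pb₃(PO₄)₂.
[Pb²⁺] ≈ 0.106 M (common ion dominates); [PO₄³⁻] = 2s.
Ksp = [Pb²⁺]^3[PO₄³⁻]^2 = (0.106)^3(2s)^2
(2s)^2 = 7.13×10⁻⁴⁴ / (0.106)^3 = 5.99×10⁻⁴¹
s = 3.87×10⁻²¹ M

3.87×10⁻²¹ M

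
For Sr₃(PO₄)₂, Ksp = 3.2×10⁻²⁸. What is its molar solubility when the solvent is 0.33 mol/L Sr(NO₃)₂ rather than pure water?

Sr₃(PO₄)₂(s) ⇌ 3 Sr²⁺(aq) + 2 PO₄³⁻(aq)
The solution already contains Sr²⁺ at 0.33 mol/L. Let s be the molar solubility of Sr₃(PO₄)₂.
[Sr²⁺] ≈ 0.33 mol/L (common ion dominates); [PO₄³⁻] = 2s.
Ksp = [Sr²⁺]^3[PO₄³⁻]^2 = (0.33)^3(2s)^2
(2s)^2 = 3.2×10⁻²⁸ / (0.33)^3 = 8.9×10⁻²⁷
s = 4.7×10⁻¹⁴ mol/L

4.7×10⁻¹⁴ M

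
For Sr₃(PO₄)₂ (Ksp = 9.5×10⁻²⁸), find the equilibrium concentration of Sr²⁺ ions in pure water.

4.6×10⁻⁶ M

Sr₃(PO₄)₂(s) ⇌ 3 Sr²⁺(aq) + 2 PO₄³⁻(aq)
With molar solubility s: [Sr²⁺] = 3s, [PO₄³⁻] = 2s.
Ksp = [Sr²⁺]^3[PO₄³⁻]^2 = (3s)^3 · (2s)^2 = 108s^5 = 9.5×10⁻²⁸
s = 1.5×10⁻⁶ M
[Sr²⁺] = 3s = 4.6×10⁻⁶ M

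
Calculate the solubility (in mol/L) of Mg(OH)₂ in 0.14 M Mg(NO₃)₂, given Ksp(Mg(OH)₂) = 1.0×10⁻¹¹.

4.2×10⁻⁶ M

Mg(OH)₂(s) ⇌ Mg²⁺(aq) + 2 OH⁻(aq)
The solution already contains Mg²⁺ at 0.14 M. Let s be the molar solubility of Mg(OH)₂.
[Mg²⁺] ≈ 0.14 M (common ion dominates); [OH⁻] = 2s.
Ksp = [Mg²⁺][OH⁻]^2 = (0.14)(2s)^2
(2s)^2 = 1.0×10⁻¹¹ / (0.14) = 7.1×10⁻¹¹
s = 4.2×10⁻⁶ M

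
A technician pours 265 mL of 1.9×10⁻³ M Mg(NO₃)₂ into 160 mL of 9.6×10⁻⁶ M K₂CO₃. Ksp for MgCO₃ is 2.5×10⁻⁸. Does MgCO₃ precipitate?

No

After mixing, V = 265 mL + 160 mL = 425 mL.
[Mg²⁺] = (1.9×10⁻³)(265)/425 = 1.2×10⁻³ M
[CO₃²⁻] = (9.6×10⁻⁶)(160)/425 = 3.6×10⁻⁶ M
Q = [Mg²⁺][CO₃²⁻] = 4.3×10⁻⁹
Since Q (4.3×10⁻⁹) is less than Ksp (2.5×10⁻⁸), no MgCO₃ precipitates.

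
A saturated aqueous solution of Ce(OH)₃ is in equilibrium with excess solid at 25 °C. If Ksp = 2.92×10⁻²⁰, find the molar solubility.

Ce(OH)₃(s) ⇌ Ce³⁺(aq) + 3 OH⁻(aq)
With molar solubility s: [Ce³⁺] = s, [OH⁻] = 3s.
Ksp = [Ce³⁺][OH⁻]^3 = s · (3s)^3 = 27s^4
27s^4 = 2.92×10⁻²⁰  ⇒  s^4 = 1.08×10⁻²¹
s = (1.08×10⁻²¹)^(1/4) = 5.73×10⁻⁶ mol L⁻¹

5.73×10⁻⁶ M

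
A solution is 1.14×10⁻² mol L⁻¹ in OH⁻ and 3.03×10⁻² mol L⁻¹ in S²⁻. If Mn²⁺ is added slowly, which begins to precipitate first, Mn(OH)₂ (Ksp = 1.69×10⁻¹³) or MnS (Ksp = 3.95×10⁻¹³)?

Each salt precipitates once Q = Ksp for that salt.
For Mn(OH)₂: [Mn²⁺] = (Ksp/[OH⁻]^2) = 1.30×10⁻⁹ mol L⁻¹
For MnS: [Mn²⁺] = (Ksp/[S²⁻]) = 1.30×10⁻¹¹ mol L⁻¹
The smaller threshold [Mn²⁺] is reached first, so MnS precipitates first.

MnS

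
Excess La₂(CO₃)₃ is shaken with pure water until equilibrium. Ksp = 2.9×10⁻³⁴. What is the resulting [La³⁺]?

1.5×10⁻⁷ M

La₂(CO₃)₃(s) ⇌ 2 La³⁺(aq) + 3 CO₃²⁻(aq)
If s mol/L of La₂(CO₃)₃ dissolves, [La³⁺] = 2s and [CO₃²⁻] = 3s.
Ksp = [La³⁺]^2[CO₃²⁻]^3 = (2s)^2 · (3s)^3 = 108s^5 = 2.9×10⁻³⁴
s = 7.7×10⁻⁸ M
[La³⁺] = 2s = 1.5×10⁻⁷ M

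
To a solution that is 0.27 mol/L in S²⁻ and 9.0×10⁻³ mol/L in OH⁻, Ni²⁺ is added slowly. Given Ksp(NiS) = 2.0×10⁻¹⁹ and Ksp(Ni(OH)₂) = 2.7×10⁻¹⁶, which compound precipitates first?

Precipitation begins when Q = Ksp.
For NiS: [Ni²⁺] = (Ksp/[S²⁻]) = 7.4×10⁻¹⁹ mol/L
For Ni(OH)₂: [Ni²⁺] = (Ksp/[OH⁻]^2) = 3.3×10⁻¹² mol/L
The smaller threshold [Ni²⁺] is reached first, so NiS precipitates first.

NiS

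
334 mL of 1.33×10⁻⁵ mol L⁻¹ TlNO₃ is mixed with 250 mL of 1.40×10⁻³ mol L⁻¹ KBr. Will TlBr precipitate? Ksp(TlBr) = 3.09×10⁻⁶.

No

Total volume after mixing = 334 + 250 = 584 mL.
[Tl⁺] = (1.33×10⁻⁵)(334)/584 = 7.61×10⁻⁶ mol L⁻¹
[Br⁻] = (1.40×10⁻³)(250)/584 = 5.99×10⁻⁴ mol L⁻¹
Q = [Tl⁺][Br⁻] = 4.56×10⁻⁹
Since Q (4.56×10⁻⁹) is less than Ksp (3.09×10⁻⁶), no TlBr precipitates.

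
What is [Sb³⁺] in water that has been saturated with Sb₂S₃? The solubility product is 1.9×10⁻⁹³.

Sb₂S₃(s) ⇌ 2 Sb³⁺(aq) + 3 S²⁻(aq)
Let s be the molar solubility. Then [Sb³⁺] = 2s and [S²⁻] = 3s.
Ksp = [Sb³⁺]^2[S²⁻]^3 = (2s)^2 · (3s)^3 = 108s^5 = 1.9×10⁻⁹³
s = 1.1×10⁻¹⁹ mol L⁻¹
[Sb³⁺] = 2s = 2.2×10⁻¹⁹ mol L⁻¹

2.2×10⁻¹⁹ M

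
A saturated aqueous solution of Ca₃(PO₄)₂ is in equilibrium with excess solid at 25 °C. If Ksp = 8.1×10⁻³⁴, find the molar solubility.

Ca₃(PO₄)₂(s) ⇌ 3 Ca²⁺(aq) + 2 PO₄³⁻(aq)
Call the molar solubility s, so that [Ca²⁺] = 3s and [PO₄³⁻] = 2s.
Ksp = [Ca²⁺]^3[PO₄³⁻]^2 = (3s)^3 · (2s)^2 = 108s^5
108s^5 = 8.1×10⁻³⁴  ⇒  s^5 = 7.5×10⁻³⁶
Taking the 5th root, s = 9.4×10⁻⁸ mol/L.

9.4×10⁻⁸ M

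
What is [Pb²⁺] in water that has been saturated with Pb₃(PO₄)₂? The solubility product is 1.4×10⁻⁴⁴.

2.0×10⁻⁹ M

Pb₃(PO₄)₂(s) ⇌ 3 Pb²⁺(aq) + 2 PO₄³⁻(aq)
With molar solubility s: [Pb²⁺] = 3s, [PO₄³⁻] = 2s.
Ksp = [Pb²⁺]^3[PO₄³⁻]^2 = (3s)^3 · (2s)^2 = 108s^5 = 1.4×10⁻⁴⁴
s = 6.6×10⁻¹⁰ mol L⁻¹
[Pb²⁺] = 3s = 2.0×10⁻⁹ mol L⁻¹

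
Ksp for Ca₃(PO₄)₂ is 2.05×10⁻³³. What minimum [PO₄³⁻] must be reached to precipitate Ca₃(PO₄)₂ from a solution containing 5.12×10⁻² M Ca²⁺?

3.91×10⁻¹⁵ M

Precipitation begins when Q = Ksp.
Ca₃(PO₄)₂(s) ⇌ 3 Ca²⁺(aq) + 2 PO₄³⁻(aq)
Ksp = [Ca²⁺]^3[PO₄³⁻]^2 = [PO₄³⁻]^2(5.12×10⁻²)^3
[PO₄³⁻]^2 = 2.05×10⁻³³ / (5.12×10⁻²)^3 = 1.53×10⁻²⁹
[PO₄³⁻] = 3.91×10⁻¹⁵ M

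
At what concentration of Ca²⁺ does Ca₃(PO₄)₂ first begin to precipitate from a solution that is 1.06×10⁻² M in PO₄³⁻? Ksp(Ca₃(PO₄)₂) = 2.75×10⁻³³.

Each salt precipitates once Q = Ksp for that salt.
Ca₃(PO₄)₂(s) ⇌ 3 Ca²⁺(aq) + 2 PO₄³⁻(aq)
Ksp = [Ca²⁺]^3[PO₄³⁻]^2 = [Ca²⁺]^3(1.06×10⁻²)^2
[Ca²⁺]^3 = 2.75×10⁻³³ / (1.06×10⁻²)^2 = 2.45×10⁻²⁹
[Ca²⁺] = 2.90×10⁻¹⁰ M

2.90×10⁻¹⁰ M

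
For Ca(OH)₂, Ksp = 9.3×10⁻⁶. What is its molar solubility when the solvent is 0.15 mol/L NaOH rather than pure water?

Ca(OH)₂(s) ⇌ Ca²⁺(aq) + 2 OH⁻(aq)
The solution already contains OH⁻ at 0.15 mol/L. Let s be the molar solubility of Ca(OH)₂.
[OH⁻] ≈ 0.15 mol/L (common ion dominates); [Ca²⁺] = s.
Ksp = [Ca²⁺][OH⁻]^2 = s(0.15)^2
s = 9.3×10⁻⁶ / (0.15)^2 = 4.1×10⁻⁴
s = 4.1×10⁻⁴ mol/L

4.1×10⁻⁴ M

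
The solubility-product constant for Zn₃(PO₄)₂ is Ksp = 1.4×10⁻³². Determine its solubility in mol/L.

Zn₃(PO₄)₂(s) ⇌ 3 Zn²⁺(aq) + 2 PO₄³⁻(aq)
With molar solubility s: [Zn²⁺] = 3s, [PO₄³⁻] = 2s.
Ksp = [Zn²⁺]^3[PO₄³⁻]^2 = (3s)^3 · (2s)^2 = 108s^5
108s^5 = 1.4×10⁻³²  ⇒  s^5 = 1.3×10⁻³⁴
Taking the 5th root, s = 1.7×10⁻⁷ mol/L.

1.7×10⁻⁷ M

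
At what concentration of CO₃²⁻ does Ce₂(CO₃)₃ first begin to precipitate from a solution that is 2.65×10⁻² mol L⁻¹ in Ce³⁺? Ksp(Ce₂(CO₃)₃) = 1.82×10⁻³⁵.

The threshold for precipitation is Q = Ksp.
Ce₂(CO₃)₃(s) ⇌ 2 Ce³⁺(aq) + 3 CO₃²⁻(aq)
Ksp = [Ce³⁺]^2[CO₃²⁻]^3 = [CO₃²⁻]^3(2.65×10⁻²)^2
[CO₃²⁻]^3 = 1.82×10⁻³⁵ / (2.65×10⁻²)^2 = 2.59×10⁻³²
[CO₃²⁻] = 2.96×10⁻¹¹ mol L⁻¹

2.96×10⁻¹¹ M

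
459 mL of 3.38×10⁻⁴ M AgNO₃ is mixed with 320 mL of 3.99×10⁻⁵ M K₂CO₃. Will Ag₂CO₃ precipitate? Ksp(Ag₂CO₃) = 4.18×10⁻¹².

No

The combined volume is 779 mL.
[Ag⁺] = (3.38×10⁻⁴)(459)/779 = 1.99×10⁻⁴ M
[CO₃²⁻] = (3.99×10⁻⁵)(320)/779 = 1.64×10⁻⁵ M
Q = [Ag⁺]^2[CO₃²⁻] = 6.50×10⁻¹³
Q = 6.50×10⁻¹³ < Ksp = 4.18×10⁻¹², so the solution is unsaturated and no precipitate forms.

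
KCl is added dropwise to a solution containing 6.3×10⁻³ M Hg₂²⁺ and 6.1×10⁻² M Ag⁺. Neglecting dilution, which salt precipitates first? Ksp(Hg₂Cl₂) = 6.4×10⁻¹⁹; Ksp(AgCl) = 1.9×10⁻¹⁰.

Precipitation begins when Q = Ksp.
For Hg₂Cl₂: [Cl⁻] = (Ksp/[Hg₂²⁺])^(1/2) = 1.0×10⁻⁸ M
For AgCl: [Cl⁻] = (Ksp/[Ag⁺]) = 3.1×10⁻⁹ M
The smaller threshold [Cl⁻] is reached first, so AgCl precipitates first.

AgCl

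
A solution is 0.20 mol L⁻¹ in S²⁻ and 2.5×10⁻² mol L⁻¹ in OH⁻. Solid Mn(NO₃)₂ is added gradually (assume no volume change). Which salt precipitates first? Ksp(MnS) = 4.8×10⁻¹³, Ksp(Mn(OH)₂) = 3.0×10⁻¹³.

The threshold for precipitation is Q = Ksp.
For MnS: [Mn²⁺] = (Ksp/[S²⁻]) = 2.4×10⁻¹² mol L⁻¹
For Mn(OH)₂: [Mn²⁺] = (Ksp/[OH⁻]^2) = 4.8×10⁻¹⁰ mol L⁻¹
MnS requires the lower [Mn²⁺], so it precipitates first.

MnS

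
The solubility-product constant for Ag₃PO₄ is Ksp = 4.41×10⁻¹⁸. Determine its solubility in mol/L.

2.01×10⁻⁵ M

Ag₃PO₄(s) ⇌ 3 Ag⁺(aq) + PO₄³⁻(aq)
For each mole of Ag₃PO₄ that dissolves per liter, [Ag⁺] = 3s and [PO₄³⁻] = s; let s denote this solubility.
Ksp = [Ag⁺]^3[PO₄³⁻] = (3s)^3 · s = 27s^4
27s^4 = 4.41×10⁻¹⁸  ⇒  s^4 = 1.63×10⁻¹⁹
Taking the 4th root, s = 2.01×10⁻⁵ mol L⁻¹.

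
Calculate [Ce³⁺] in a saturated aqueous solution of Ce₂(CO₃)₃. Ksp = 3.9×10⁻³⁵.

Ce₂(CO₃)₃(s) ⇌ 2 Ce³⁺(aq) + 3 CO₃²⁻(aq)
Call the molar solubility s, so that [Ce³⁺] = 2s and [CO₃²⁻] = 3s.
Ksp = [Ce³⁺]^2[CO₃²⁻]^3 = (2s)^2 · (3s)^3 = 108s^5 = 3.9×10⁻³⁵
s = 5.1×10⁻⁸ mol L⁻¹
[Ce³⁺] = 2s = 1.0×10⁻⁷ mol L⁻¹

1.0×10⁻⁷ M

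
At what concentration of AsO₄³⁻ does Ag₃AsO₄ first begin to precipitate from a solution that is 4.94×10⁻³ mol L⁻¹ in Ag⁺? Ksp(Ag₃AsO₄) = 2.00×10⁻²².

1.66×10⁻¹⁵ M

A salt starts to precipitate once the ion product Q reaches its Ksp.
Ag₃AsO₄(s) ⇌ 3 Ag⁺(aq) + AsO₄³⁻(aq)
Ksp = [Ag⁺]^3[AsO₄³⁻] = [AsO₄³⁻](4.94×10⁻³)^3
[AsO₄³⁻] = 2.00×10⁻²² / (4.94×10⁻³)^3 = 1.66×10⁻¹⁵
[AsO₄³⁻] = 1.66×10⁻¹⁵ mol L⁻¹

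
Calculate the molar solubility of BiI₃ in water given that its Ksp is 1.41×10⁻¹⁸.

1.51×10⁻⁵ M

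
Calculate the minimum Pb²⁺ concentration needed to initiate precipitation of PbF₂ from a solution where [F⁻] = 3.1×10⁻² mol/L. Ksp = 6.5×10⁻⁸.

The threshold for precipitation is Q = Ksp.
PbF₂(s) ⇌ Pb²⁺(aq) + 2 F⁻(aq)
Ksp = [Pb²⁺][F⁻]^2 = [Pb²⁺](3.1×10⁻²)^2
[Pb²⁺] = 6.5×10⁻⁸ / (3.1×10⁻²)^2 = 6.8×10⁻⁵
[Pb²⁺] = 6.8×10⁻⁵ mol/L

6.8×10⁻⁵ M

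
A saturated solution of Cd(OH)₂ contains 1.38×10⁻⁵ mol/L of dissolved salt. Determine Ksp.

Cd(OH)₂(s) ⇌ Cd²⁺(aq) + 2 OH⁻(aq)
With molar solubility s: [Cd²⁺] = s, [OH⁻] = 2s.
Ksp = [Cd²⁺][OH⁻]^2 = s · (2s)^2 = 4s^3
Ksp = 4 × (1.38×10⁻⁵)^3 = 1.05×10⁻¹⁴

Ksp = 1.05×10⁻¹⁴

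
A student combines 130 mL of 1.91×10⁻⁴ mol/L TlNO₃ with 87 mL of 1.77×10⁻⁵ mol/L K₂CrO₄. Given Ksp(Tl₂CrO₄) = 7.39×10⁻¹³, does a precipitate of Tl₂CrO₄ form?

No

Total volume after mixing = 130 + 87 = 217 mL.
[Tl⁺] = (1.91×10⁻⁴)(130)/217 = 1.14×10⁻⁴ mol/L
[CrO₄²⁻] = (1.77×10⁻⁵)(87)/217 = 7.10×10⁻⁶ mol/L
Q = [Tl⁺]^2[CrO₄²⁻] = 9.29×10⁻¹⁴
Since Q (9.29×10⁻¹⁴) is less than Ksp (7.39×10⁻¹³), no Tl₂CrO₄ precipitates.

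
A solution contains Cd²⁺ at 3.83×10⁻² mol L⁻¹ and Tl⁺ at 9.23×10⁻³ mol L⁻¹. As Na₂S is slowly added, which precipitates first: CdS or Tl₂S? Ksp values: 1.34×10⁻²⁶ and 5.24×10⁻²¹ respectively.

CdS

Precipitation begins when Q = Ksp.
For CdS: [S²⁻] = (Ksp/[Cd²⁺]) = 3.50×10⁻²⁵ mol L⁻¹
For Tl₂S: [S²⁻] = (Ksp/[Tl⁺]^2) = 6.15×10⁻¹⁷ mol L⁻¹
The smaller threshold [S²⁻] is reached first, so CdS precipitates first.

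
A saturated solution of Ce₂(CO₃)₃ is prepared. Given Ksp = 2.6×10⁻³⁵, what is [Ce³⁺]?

9.5×10⁻⁸ M

Ce₂(CO₃)₃(s) ⇌ 2 Ce³⁺(aq) + 3 CO₃²⁻(aq)
Let s be the molar solubility. Then [Ce³⁺] = 2s and [CO₃²⁻] = 3s.
Ksp = [Ce³⁺]^2[CO₃²⁻]^3 = (2s)^2 · (3s)^3 = 108s^5 = 2.6×10⁻³⁵
s = 4.7×10⁻⁸ M
[Ce³⁺] = 2s = 9.5×10⁻⁸ M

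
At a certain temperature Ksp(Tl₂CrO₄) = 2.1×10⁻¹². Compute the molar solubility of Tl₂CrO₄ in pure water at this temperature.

8.1×10⁻⁵ M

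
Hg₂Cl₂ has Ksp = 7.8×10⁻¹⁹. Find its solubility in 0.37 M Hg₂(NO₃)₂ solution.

7.3×10⁻¹⁰ M

Hg₂Cl₂(s) ⇌ Hg₂²⁺(aq) + 2 Cl⁻(aq)
Hg₂²⁺ is already present at 0.37 M. If s mol/L of Hg₂Cl₂ dissolves, [Cl⁻] = 2s while [Hg₂²⁺] ≈ 0.37 M.
Ksp = [Hg₂²⁺][Cl⁻]^2 = (0.37)(2s)^2
(2s)^2 = 7.8×10⁻¹⁹ / (0.37) = 2.1×10⁻¹⁸
s = 7.3×10⁻¹⁰ M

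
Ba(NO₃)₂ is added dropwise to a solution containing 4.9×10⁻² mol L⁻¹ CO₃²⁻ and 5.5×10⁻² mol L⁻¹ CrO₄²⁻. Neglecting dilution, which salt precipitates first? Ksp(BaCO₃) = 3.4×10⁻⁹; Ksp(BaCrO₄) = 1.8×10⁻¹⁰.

BaCrO₄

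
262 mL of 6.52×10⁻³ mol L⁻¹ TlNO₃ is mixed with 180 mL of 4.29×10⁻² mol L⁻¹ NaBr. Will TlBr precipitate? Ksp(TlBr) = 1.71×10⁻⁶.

Total volume after mixing = 262 + 180 = 442 mL.
[Tl⁺] = (6.52×10⁻³)(262)/442 = 3.86×10⁻³ mol L⁻¹
[Br⁻] = (4.29×10⁻²)(180)/442 = 1.75×10⁻² mol L⁻¹
Q = [Tl⁺][Br⁻] = 6.75×10⁻⁵
Q = 6.75×10⁻⁵ > Ksp = 1.71×10⁻⁶, so the solution is supersaturated and TlBr precipitates.

Yes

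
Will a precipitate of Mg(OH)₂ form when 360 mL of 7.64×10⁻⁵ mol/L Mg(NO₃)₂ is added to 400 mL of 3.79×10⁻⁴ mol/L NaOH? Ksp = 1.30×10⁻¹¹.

No

The combined volume is 760 mL.
[Mg²⁺] = (7.64×10⁻⁵)(360)/760 = 3.62×10⁻⁵ mol/L
[OH⁻] = (3.79×10⁻⁴)(400)/760 = 1.99×10⁻⁴ mol/L
Q = [Mg²⁺][OH⁻]^2 = 1.44×10⁻¹²
Since Q (1.44×10⁻¹²) is less than Ksp (1.30×10⁻¹¹), no Mg(OH)₂ precipitates.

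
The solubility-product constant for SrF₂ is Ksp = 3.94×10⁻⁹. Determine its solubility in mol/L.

9.95×10⁻⁴ M

SrF₂(s) ⇌ Sr²⁺(aq) + 2 F⁻(aq)
Let s be the molar solubility. Then [Sr²⁺] = s and [F⁻] = 2s.
Ksp = [Sr²⁺][F⁻]^2 = s · (2s)^2 = 4s^3
4s^3 = 3.94×10⁻⁹  ⇒  s^3 = 9.85×10⁻¹⁰
s = (9.85×10⁻¹⁰)^(1/3) = 9.95×10⁻⁴ mol/L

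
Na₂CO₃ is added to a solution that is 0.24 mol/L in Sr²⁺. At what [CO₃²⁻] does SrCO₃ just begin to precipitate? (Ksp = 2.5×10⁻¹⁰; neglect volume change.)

The threshold for precipitation is Q = Ksp.
SrCO₃(s) ⇌ Sr²⁺(aq) + CO₃²⁻(aq)
Ksp = [Sr²⁺][CO₃²⁻] = [CO₃²⁻](0.24)
[CO₃²⁻] = 2.5×10⁻¹⁰ / (0.24) = 1.0×10⁻⁹
[CO₃²⁻] = 1.0×10⁻⁹ mol/L

1.0×10⁻⁹ M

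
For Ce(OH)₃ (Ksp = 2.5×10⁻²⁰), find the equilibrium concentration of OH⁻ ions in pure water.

1.7×10⁻⁵ M

Ce(OH)₃(s) ⇌ Ce³⁺(aq) + 3 OH⁻(aq)
For each mole of Ce(OH)₃ that dissolves per liter, [Ce³⁺] = s and [OH⁻] = 3s; let s denote this solubility.
Ksp = [Ce³⁺][OH⁻]^3 = s · (3s)^3 = 27s^4 = 2.5×10⁻²⁰
s = 5.5×10⁻⁶ mol L⁻¹
[OH⁻] = 3s = 1.7×10⁻⁵ mol L⁻¹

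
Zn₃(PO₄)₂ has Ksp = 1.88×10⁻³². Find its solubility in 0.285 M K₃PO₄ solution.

2.05×10⁻¹¹ M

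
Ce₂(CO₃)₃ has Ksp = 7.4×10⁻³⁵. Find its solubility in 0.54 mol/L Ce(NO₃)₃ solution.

Ce₂(CO₃)₃(s) ⇌ 2 Ce³⁺(aq) + 3 CO₃²⁻(aq)
Let s be the solubility of Ce₂(CO₃)₃ here. The common ion gives [Ce³⁺] ≈ 0.54 mol/L, and [CO₃²⁻] = 3s.
Ksp = [Ce³⁺]^2[CO₃²⁻]^3 = (0.54)^2(3s)^3
(3s)^3 = 7.4×10⁻³⁵ / (0.54)^2 = 2.5×10⁻³⁴
s = 2.1×10⁻¹² mol/L

2.1×10⁻¹² M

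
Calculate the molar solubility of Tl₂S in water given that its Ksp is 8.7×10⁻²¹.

Tl₂S(s) ⇌ 2 Tl⁺(aq) + S²⁻(aq)
With molar solubility s: [Tl⁺] = 2s, [S²⁻] = s.
Ksp = [Tl⁺]^2[S²⁻] = (2s)^2 · s = 4s^3
4s^3 = 8.7×10⁻²¹  ⇒  s^3 = 2.2×10⁻²¹
s = (2.2×10⁻²¹)^(1/3) = 1.3×10⁻⁷ M

1.3×10⁻⁷ M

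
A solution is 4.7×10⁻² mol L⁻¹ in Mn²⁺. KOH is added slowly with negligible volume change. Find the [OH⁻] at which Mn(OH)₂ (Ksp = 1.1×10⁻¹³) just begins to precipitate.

Precipitation begins when Q = Ksp.
Mn(OH)₂(s) ⇌ Mn²⁺(aq) + 2 OH⁻(aq)
Ksp = [Mn²⁺][OH⁻]^2 = [OH⁻]^2(4.7×10⁻²)
[OH⁻]^2 = 1.1×10⁻¹³ / (4.7×10⁻²) = 2.3×10⁻¹²
[OH⁻] = 1.5×10⁻⁶ mol L⁻¹

1.5×10⁻⁶ M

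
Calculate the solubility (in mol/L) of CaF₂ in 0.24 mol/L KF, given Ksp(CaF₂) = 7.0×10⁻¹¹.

1.2×10⁻⁹ M

CaF₂(s) ⇌ Ca²⁺(aq) + 2 F⁻(aq)
With F⁻ already at 0.24 mol/L and s small, take [F⁻] ≈ 0.24 mol/L and [Ca²⁺] = s.
Ksp = [Ca²⁺][F⁻]^2 = s(0.24)^2
s = 7.0×10⁻¹¹ / (0.24)^2 = 1.2×10⁻⁹
s = 1.2×10⁻⁹ mol/L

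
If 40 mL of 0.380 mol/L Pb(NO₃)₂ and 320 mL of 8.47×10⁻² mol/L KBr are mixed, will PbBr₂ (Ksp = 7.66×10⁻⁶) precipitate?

Yes

The combined volume is 360 mL.
[Pb²⁺] = (0.380)(40)/360 = 4.22×10⁻² mol/L
[Br⁻] = (8.47×10⁻²)(320)/360 = 7.53×10⁻² mol/L
Q = [Pb²⁺][Br⁻]^2 = 2.39×10⁻⁴
Q = 2.39×10⁻⁴ > Ksp = 7.66×10⁻⁶, so the solution is supersaturated and PbBr₂ precipitates.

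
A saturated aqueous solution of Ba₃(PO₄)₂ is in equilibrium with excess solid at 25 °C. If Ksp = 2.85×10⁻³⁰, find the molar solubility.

4.83×10⁻⁷ M

Ba₃(PO₄)₂(s) ⇌ 3 Ba²⁺(aq) + 2 PO₄³⁻(aq)
Let s be the molar solubility. Then [Ba²⁺] = 3s and [PO₄³⁻] = 2s.
Ksp = [Ba²⁺]^3[PO₄³⁻]^2 = (3s)^3 · (2s)^2 = 108s^5
108s^5 = 2.85×10⁻³⁰  ⇒  s^5 = 2.64×10⁻³²
s = (2.64×10⁻³²)^(1/5) = 4.83×10⁻⁷ mol/L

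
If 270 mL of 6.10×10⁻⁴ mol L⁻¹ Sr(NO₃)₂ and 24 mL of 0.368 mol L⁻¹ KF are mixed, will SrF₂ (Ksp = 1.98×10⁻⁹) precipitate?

Yes

The combined volume is 294 mL.
[Sr²⁺] = (6.10×10⁻⁴)(270)/294 = 5.60×10⁻⁴ mol L⁻¹
[F⁻] = (0.368)(24)/294 = 3.00×10⁻² mol L⁻¹
Q = [Sr²⁺][F⁻]^2 = 5.06×10⁻⁷
Because Q > Ksp (5.06×10⁻⁷ vs 1.98×10⁻⁹), a precipitate of SrF₂ forms.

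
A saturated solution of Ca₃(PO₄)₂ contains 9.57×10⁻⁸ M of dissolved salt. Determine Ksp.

Ksp = 8.67×10⁻³⁴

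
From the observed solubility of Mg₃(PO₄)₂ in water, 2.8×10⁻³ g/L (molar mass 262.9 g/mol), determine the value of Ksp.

s = (2.8×10⁻³ g L⁻¹)/(262.9 g mol⁻¹) = 1.065×10⁻⁵ M
Mg₃(PO₄)₂(s) ⇌ 3 Mg²⁺(aq) + 2 PO₄³⁻(aq)
For each mole of Mg₃(PO₄)₂ that dissolves per liter, [Mg²⁺] = 3s and [PO₄³⁻] = 2s; let s denote this solubility.
Ksp = [Mg²⁺]^3[PO₄³⁻]^2 = (3s)^3 · (2s)^2 = 108s^5
Ksp = 108 × (1.065×10⁻⁵)^5 = 1.5×10⁻²³

Ksp = 1.5×10⁻²³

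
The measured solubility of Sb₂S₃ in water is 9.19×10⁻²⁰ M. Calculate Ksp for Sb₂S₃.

Sb₂S₃(s) ⇌ 2 Sb³⁺(aq) + 3 S²⁻(aq)
Call the molar solubility s, so that [Sb³⁺] = 2s and [S²⁻] = 3s.
Ksp = [Sb³⁺]^2[S²⁻]^3 = (2s)^2 · (3s)^3 = 108s^5
Ksp = 108 × (9.19×10⁻²⁰)^5 = 7.08×10⁻⁹⁴

Ksp = 7.08×10⁻⁹⁴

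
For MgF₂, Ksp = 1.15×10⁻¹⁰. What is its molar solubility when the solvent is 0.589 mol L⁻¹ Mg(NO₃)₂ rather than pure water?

6.99×10⁻⁶ M

MgF₂(s) ⇌ Mg²⁺(aq) + 2 F⁻(aq)
Let s be the solubility of MgF₂ here. The common ion gives [Mg²⁺] ≈ 0.589 mol L⁻¹, and [F⁻] = 2s.
Ksp = [Mg²⁺][F⁻]^2 = (0.589)(2s)^2
(2s)^2 = 1.15×10⁻¹⁰ / (0.589) = 1.95×10⁻¹⁰
s = 6.99×10⁻⁶ mol L⁻¹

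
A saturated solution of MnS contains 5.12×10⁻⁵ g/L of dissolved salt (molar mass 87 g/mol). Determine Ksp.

Molar solubility s = (5.12×10⁻⁵ g/L) / (87 g/mol) = 5.8851×10⁻⁷ mol/L
MnS(s) ⇌ Mn²⁺(aq) + S²⁻(aq)
With molar solubility s: [Mn²⁺] = s, [S²⁻] = s.
Ksp = [Mn²⁺][S²⁻] = s · s = s^2
Ksp = (5.8851×10⁻⁷)^2 = 3.46×10⁻¹³

Ksp = 3.46×10⁻¹³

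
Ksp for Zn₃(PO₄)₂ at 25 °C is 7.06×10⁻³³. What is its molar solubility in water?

Zn₃(PO₄)₂(s) ⇌ 3 Zn²⁺(aq) + 2 PO₄³⁻(aq)
Let s be the molar solubility. Then [Zn²⁺] = 3s and [PO₄³⁻] = 2s.
Ksp = [Zn²⁺]^3[PO₄³⁻]^2 = (3s)^3 · (2s)^2 = 108s^5
108s^5 = 7.06×10⁻³³  ⇒  s^5 = 6.54×10⁻³⁵
s = (6.54×10⁻³⁵)^(1/5) = 1.46×10⁻⁷ mol/L

1.46×10⁻⁷ M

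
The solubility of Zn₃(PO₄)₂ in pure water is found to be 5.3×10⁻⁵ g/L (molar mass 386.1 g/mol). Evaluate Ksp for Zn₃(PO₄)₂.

Molar solubility s = (5.3×10⁻⁵ g/L) / (386.1 g/mol) = 1.373×10⁻⁷ mol/L
Zn₃(PO₄)₂(s) ⇌ 3 Zn²⁺(aq) + 2 PO₄³⁻(aq)
Let s be the molar solubility. Then [Zn²⁺] = 3s and [PO₄³⁻] = 2s.
Ksp = [Zn²⁺]^3[PO₄³⁻]^2 = (3s)^3 · (2s)^2 = 108s^5
Ksp = 108 × (1.373×10⁻⁷)^5 = 5.3×10⁻³³

Ksp = 5.3×10⁻³³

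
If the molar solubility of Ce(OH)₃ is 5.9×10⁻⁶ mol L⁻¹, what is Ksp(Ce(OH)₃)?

Ksp = 3.3×10⁻²⁰

Ce(OH)₃(s) ⇌ Ce³⁺(aq) + 3 OH⁻(aq)
Let s be the molar solubility. Then [Ce³⁺] = s and [OH⁻] = 3s.
Ksp = [Ce³⁺][OH⁻]^3 = s · (3s)^3 = 27s^4
Ksp = 27 × (5.9×10⁻⁶)^4 = 3.3×10⁻²⁰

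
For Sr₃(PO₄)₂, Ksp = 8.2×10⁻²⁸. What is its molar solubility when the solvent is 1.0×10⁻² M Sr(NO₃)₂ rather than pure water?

1.4×10⁻¹¹ M

Sr₃(PO₄)₂(s) ⇌ 3 Sr²⁺(aq) + 2 PO₄³⁻(aq)
Sr²⁺ is already present at 1.0×10⁻² M. If s mol/L of Sr₃(PO₄)₂ dissolves, [PO₄³⁻] = 2s while [Sr²⁺] ≈ 1.0×10⁻² M.
Ksp = [Sr²⁺]^3[PO₄³⁻]^2 = (1.0×10⁻²)^3(2s)^2
(2s)^2 = 8.2×10⁻²⁸ / (1.0×10⁻²)^3 = 8.2×10⁻²²
s = 1.4×10⁻¹¹ M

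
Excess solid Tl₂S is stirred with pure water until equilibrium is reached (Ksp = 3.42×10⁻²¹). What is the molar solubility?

Tl₂S(s) ⇌ 2 Tl⁺(aq) + S²⁻(aq)
For each mole of Tl₂S that dissolves per liter, [Tl⁺] = 2s and [S²⁻] = s; let s denote this solubility.
Ksp = [Tl⁺]^2[S²⁻] = (2s)^2 · s = 4s^3
4s^3 = 3.42×10⁻²¹  ⇒  s^3 = 8.55×10⁻²²
s = (8.55×10⁻²²)^(1/3) = 9.49×10⁻⁸ mol L⁻¹

9.49×10⁻⁸ M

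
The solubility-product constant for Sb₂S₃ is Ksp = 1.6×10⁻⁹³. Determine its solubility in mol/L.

Sb₂S₃(s) ⇌ 2 Sb³⁺(aq) + 3 S²⁻(aq)
Let s be the molar solubility. Then [Sb³⁺] = 2s and [S²⁻] = 3s.
Ksp = [Sb³⁺]^2[S²⁻]^3 = (2s)^2 · (3s)^3 = 108s^5
108s^5 = 1.6×10⁻⁹³  ⇒  s^5 = 1.5×10⁻⁹⁵
Taking the 5th root, s = 1.1×10⁻¹⁹ mol L⁻¹.

1.1×10⁻¹⁹ M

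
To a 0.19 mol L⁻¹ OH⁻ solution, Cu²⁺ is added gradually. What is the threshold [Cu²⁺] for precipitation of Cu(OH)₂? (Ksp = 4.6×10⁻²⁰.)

1.3×10⁻¹⁸ M

The threshold for precipitation is Q = Ksp.
Cu(OH)₂(s) ⇌ Cu²⁺(aq) + 2 OH⁻(aq)
Ksp = [Cu²⁺][OH⁻]^2 = [Cu²⁺](0.19)^2
[Cu²⁺] = 4.6×10⁻²⁰ / (0.19)^2 = 1.3×10⁻¹⁸
[Cu²⁺] = 1.3×10⁻¹⁸ mol L⁻¹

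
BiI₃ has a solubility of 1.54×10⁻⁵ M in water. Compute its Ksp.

Ksp = 1.52×10⁻¹⁸

BiI₃(s) ⇌ Bi³⁺(aq) + 3 I⁻(aq)
For each mole of BiI₃ that dissolves per liter, [Bi³⁺] = s and [I⁻] = 3s; let s denote this solubility.
Ksp = [Bi³⁺][I⁻]^3 = s · (3s)^3 = 27s^4
Ksp = 27 × (1.54×10⁻⁵)^4 = 1.52×10⁻¹⁸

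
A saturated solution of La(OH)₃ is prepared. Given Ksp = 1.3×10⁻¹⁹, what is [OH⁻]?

2.5×10⁻⁵ M

La(OH)₃(s) ⇌ La³⁺(aq) + 3 OH⁻(aq)
If s mol/L of La(OH)₃ dissolves, [La³⁺] = s and [OH⁻] = 3s.
Ksp = [La³⁺][OH⁻]^3 = s · (3s)^3 = 27s^4 = 1.3×10⁻¹⁹
s = 8.3×10⁻⁶ mol L⁻¹
[OH⁻] = 3s = 2.5×10⁻⁵ mol L⁻¹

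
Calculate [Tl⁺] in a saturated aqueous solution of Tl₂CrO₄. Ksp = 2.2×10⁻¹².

1.6×10⁻⁴ M

Tl₂CrO₄(s) ⇌ 2 Tl⁺(aq) + CrO₄²⁻(aq)
With molar solubility s: [Tl⁺] = 2s, [CrO₄²⁻] = s.
Ksp = [Tl⁺]^2[CrO₄²⁻] = (2s)^2 · s = 4s^3 = 2.2×10⁻¹²
s = 8.2×10⁻⁵ mol L⁻¹
[Tl⁺] = 2s = 1.6×10⁻⁴ mol L⁻¹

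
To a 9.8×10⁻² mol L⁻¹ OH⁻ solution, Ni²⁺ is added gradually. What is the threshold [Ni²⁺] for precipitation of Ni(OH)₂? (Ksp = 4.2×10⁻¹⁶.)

4.4×10⁻¹⁴ M

A salt starts to precipitate once the ion product Q reaches its Ksp.
Ni(OH)₂(s) ⇌ Ni²⁺(aq) + 2 OH⁻(aq)
Ksp = [Ni²⁺][OH⁻]^2 = [Ni²⁺](9.8×10⁻²)^2
[Ni²⁺] = 4.2×10⁻¹⁶ / (9.8×10⁻²)^2 = 4.4×10⁻¹⁴
[Ni²⁺] = 4.4×10⁻¹⁴ mol L⁻¹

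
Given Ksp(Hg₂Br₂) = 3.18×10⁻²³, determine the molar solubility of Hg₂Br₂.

2.00×10⁻⁸ M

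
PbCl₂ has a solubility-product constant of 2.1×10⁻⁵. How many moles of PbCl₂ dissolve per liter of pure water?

1.7×10⁻² M

PbCl₂(s) ⇌ Pb²⁺(aq) + 2 Cl⁻(aq)
Let s be the molar solubility. Then [Pb²⁺] = s and [Cl⁻] = 2s.
Ksp = [Pb²⁺][Cl⁻]^2 = s · (2s)^2 = 4s^3
4s^3 = 2.1×10⁻⁵  ⇒  s^3 = 5.3×10⁻⁶
s = 1.7×10⁻² M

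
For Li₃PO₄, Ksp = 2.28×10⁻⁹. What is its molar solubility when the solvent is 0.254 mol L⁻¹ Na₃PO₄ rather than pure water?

6.93×10⁻⁴ M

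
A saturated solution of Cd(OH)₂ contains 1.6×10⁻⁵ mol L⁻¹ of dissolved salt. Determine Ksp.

Cd(OH)₂(s) ⇌ Cd²⁺(aq) + 2 OH⁻(aq)
With molar solubility s: [Cd²⁺] = s, [OH⁻] = 2s.
Ksp = [Cd²⁺][OH⁻]^2 = s · (2s)^2 = 4s^3
Ksp = 4 × (1.6×10⁻⁵)^3 = 1.6×10⁻¹⁴

Ksp = 1.6×10⁻¹⁴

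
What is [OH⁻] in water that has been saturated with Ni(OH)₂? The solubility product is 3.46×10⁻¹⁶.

Ni(OH)₂(s) ⇌ Ni²⁺(aq) + 2 OH⁻(aq)
Call the molar solubility s, so that [Ni²⁺] = s and [OH⁻] = 2s.
Ksp = [Ni²⁺][OH⁻]^2 = s · (2s)^2 = 4s^3 = 3.46×10⁻¹⁶
s = 4.42×10⁻⁶ mol/L
[OH⁻] = 2s = 8.85×10⁻⁶ mol/L

8.85×10⁻⁶ M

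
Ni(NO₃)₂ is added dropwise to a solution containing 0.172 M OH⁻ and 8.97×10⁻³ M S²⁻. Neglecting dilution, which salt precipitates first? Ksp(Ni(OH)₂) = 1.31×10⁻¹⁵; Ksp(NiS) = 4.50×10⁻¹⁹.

NiS

Each salt precipitates once Q = Ksp for that salt.
For Ni(OH)₂: [Ni²⁺] = (Ksp/[OH⁻]^2) = 4.43×10⁻¹⁴ M
For NiS: [Ni²⁺] = (Ksp/[S²⁻]) = 5.02×10⁻¹⁷ M
Since NiS needs less Ni²⁺ to reach saturation, it precipitates first.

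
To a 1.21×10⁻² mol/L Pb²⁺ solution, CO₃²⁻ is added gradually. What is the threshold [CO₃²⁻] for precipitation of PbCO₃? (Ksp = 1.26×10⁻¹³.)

1.04×10⁻¹¹ M

Precipitation of each salt begins when its ion product equals Ksp.
PbCO₃(s) ⇌ Pb²⁺(aq) + CO₃²⁻(aq)
Ksp = [Pb²⁺][CO₃²⁻] = [CO₃²⁻](1.21×10⁻²)
[CO₃²⁻] = 1.26×10⁻¹³ / (1.21×10⁻²) = 1.04×10⁻¹¹
[CO₃²⁻] = 1.04×10⁻¹¹ mol/L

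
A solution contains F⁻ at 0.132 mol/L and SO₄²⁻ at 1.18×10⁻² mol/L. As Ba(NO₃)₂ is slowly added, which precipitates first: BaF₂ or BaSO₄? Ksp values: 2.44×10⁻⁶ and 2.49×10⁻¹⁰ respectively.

BaSO₄

The threshold for precipitation is Q = Ksp.
For BaF₂: [Ba²⁺] = (Ksp/[F⁻]^2) = 1.40×10⁻⁴ mol/L
For BaSO₄: [Ba²⁺] = (Ksp/[SO₄²⁻]) = 2.11×10⁻⁸ mol/L
The smaller threshold [Ba²⁺] is reached first, so BaSO₄ precipitates first.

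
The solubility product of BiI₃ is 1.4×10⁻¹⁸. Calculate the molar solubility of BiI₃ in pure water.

1.5×10⁻⁵ M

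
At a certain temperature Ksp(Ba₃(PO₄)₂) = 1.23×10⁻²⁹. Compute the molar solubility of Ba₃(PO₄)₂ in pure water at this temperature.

6.48×10⁻⁷ M

Ba₃(PO₄)₂(s) ⇌ 3 Ba²⁺(aq) + 2 PO₄³⁻(aq)
Let s be the molar solubility. Then [Ba²⁺] = 3s and [PO₄³⁻] = 2s.
Ksp = [Ba²⁺]^3[PO₄³⁻]^2 = (3s)^3 · (2s)^2 = 108s^5
108s^5 = 1.23×10⁻²⁹  ⇒  s^5 = 1.14×10⁻³¹
Taking the 5th root, s = 6.48×10⁻⁷ mol L⁻¹.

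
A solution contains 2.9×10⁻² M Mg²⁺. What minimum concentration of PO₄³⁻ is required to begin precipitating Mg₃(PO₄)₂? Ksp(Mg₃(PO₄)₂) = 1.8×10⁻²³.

The threshold for precipitation is Q = Ksp.
Mg₃(PO₄)₂(s) ⇌ 3 Mg²⁺(aq) + 2 PO₄³⁻(aq)
Ksp = [Mg²⁺]^3[PO₄³⁻]^2 = [PO₄³⁻]^2(2.9×10⁻²)^3
[PO₄³⁻]^2 = 1.8×10⁻²³ / (2.9×10⁻²)^3 = 7.4×10⁻¹⁹
[PO₄³⁻] = 8.6×10⁻¹⁰ M

8.6×10⁻¹⁰ M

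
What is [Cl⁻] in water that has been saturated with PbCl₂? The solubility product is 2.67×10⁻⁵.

3.77×10⁻² M

PbCl₂(s) ⇌ Pb²⁺(aq) + 2 Cl⁻(aq)
Let s be the molar solubility. Then [Pb²⁺] = s and [Cl⁻] = 2s.
Ksp = [Pb²⁺][Cl⁻]^2 = s · (2s)^2 = 4s^3 = 2.67×10⁻⁵
s = 1.88×10⁻² mol/L
[Cl⁻] = 2s = 3.77×10⁻² mol/L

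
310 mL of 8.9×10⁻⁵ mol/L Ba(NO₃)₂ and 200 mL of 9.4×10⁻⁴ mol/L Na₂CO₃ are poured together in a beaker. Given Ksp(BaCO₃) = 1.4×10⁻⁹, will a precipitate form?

Yes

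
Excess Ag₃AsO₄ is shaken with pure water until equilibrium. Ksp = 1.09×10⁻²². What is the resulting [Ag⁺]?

4.25×10⁻⁶ M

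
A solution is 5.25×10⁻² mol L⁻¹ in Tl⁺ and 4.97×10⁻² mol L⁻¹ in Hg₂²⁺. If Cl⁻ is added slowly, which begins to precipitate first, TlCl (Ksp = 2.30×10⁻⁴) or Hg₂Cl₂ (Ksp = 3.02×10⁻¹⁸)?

A salt starts to precipitate once the ion product Q reaches its Ksp.
For TlCl: [Cl⁻] = (Ksp/[Tl⁺]) = 4.38×10⁻³ mol L⁻¹
For Hg₂Cl₂: [Cl⁻] = (Ksp/[Hg₂²⁺])^(1/2) = 7.80×10⁻⁹ mol L⁻¹
Hg₂Cl₂ requires the lower [Cl⁻], so it precipitates first.

Hg₂Cl₂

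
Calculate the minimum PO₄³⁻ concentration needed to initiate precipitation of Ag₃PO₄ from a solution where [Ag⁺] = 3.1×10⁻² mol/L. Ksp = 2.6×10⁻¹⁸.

8.7×10⁻¹⁴ M

Precipitation begins when Q = Ksp.
Ag₃PO₄(s) ⇌ 3 Ag⁺(aq) + PO₄³⁻(aq)
Ksp = [Ag⁺]^3[PO₄³⁻] = [PO₄³⁻](3.1×10⁻²)^3
[PO₄³⁻] = 2.6×10⁻¹⁸ / (3.1×10⁻²)^3 = 8.7×10⁻¹⁴
[PO₄³⁻] = 8.7×10⁻¹⁴ mol/L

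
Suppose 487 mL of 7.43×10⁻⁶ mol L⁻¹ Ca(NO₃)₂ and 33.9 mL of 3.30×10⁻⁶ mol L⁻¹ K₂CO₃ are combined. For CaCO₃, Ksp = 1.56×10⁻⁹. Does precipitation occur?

No

The combined volume is 520.9 mL.
[Ca²⁺] = (7.43×10⁻⁶)(487)/520.9 = 6.95×10⁻⁶ mol L⁻¹
[CO₃²⁻] = (3.30×10⁻⁶)(33.9)/520.9 = 2.15×10⁻⁷ mol L⁻¹
Q = [Ca²⁺][CO₃²⁻] = 1.49×10⁻¹²
Q < Ksp (1.49×10⁻¹² vs 1.56×10⁻⁹); the solution remains unsaturated and no precipitate forms.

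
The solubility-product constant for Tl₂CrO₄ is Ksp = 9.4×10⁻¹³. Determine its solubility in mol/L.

6.2×10⁻⁵ M

Tl₂CrO₄(s) ⇌ 2 Tl⁺(aq) + CrO₄²⁻(aq)
If s mol/L of Tl₂CrO₄ dissolves, [Tl⁺] = 2s and [CrO₄²⁻] = s.
Ksp = [Tl⁺]^2[CrO₄²⁻] = (2s)^2 · s = 4s^3
4s^3 = 9.4×10⁻¹³  ⇒  s^3 = 2.4×10⁻¹³
s = (2.4×10⁻¹³)^(1/3) = 6.2×10⁻⁵ M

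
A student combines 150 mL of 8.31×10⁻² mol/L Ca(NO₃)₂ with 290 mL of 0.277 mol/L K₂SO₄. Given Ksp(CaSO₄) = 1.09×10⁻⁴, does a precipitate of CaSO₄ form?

After mixing, V = 150 mL + 290 mL = 440 mL.
[Ca²⁺] = (8.31×10⁻²)(150)/440 = 2.83×10⁻² mol/L
[SO₄²⁻] = (0.277)(290)/440 = 0.183 mol/L
Q = [Ca²⁺][SO₄²⁻] = 5.17×10⁻³
Since Q (5.17×10⁻³) exceeds Ksp (1.09×10⁻⁴), CaSO₄ will precipitate.

Yes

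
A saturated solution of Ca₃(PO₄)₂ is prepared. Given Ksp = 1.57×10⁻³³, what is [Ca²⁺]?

3.23×10⁻⁷ M

Ca₃(PO₄)₂(s) ⇌ 3 Ca²⁺(aq) + 2 PO₄³⁻(aq)
Let s be the molar solubility. Then [Ca²⁺] = 3s and [PO₄³⁻] = 2s.
Ksp = [Ca²⁺]^3[PO₄³⁻]^2 = (3s)^3 · (2s)^2 = 108s^5 = 1.57×10⁻³³
s = 1.08×10⁻⁷ mol/L
[Ca²⁺] = 3s = 3.23×10⁻⁷ mol/L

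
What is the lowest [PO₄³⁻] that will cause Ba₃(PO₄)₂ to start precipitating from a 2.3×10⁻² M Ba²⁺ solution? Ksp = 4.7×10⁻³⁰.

Precipitation begins when Q = Ksp.
Ba₃(PO₄)₂(s) ⇌ 3 Ba²⁺(aq) + 2 PO₄³⁻(aq)
Ksp = [Ba²⁺]^3[PO₄³⁻]^2 = [PO₄³⁻]^2(2.3×10⁻²)^3
[PO₄³⁻]^2 = 4.7×10⁻³⁰ / (2.3×10⁻²)^3 = 3.9×10⁻²⁵
[PO₄³⁻] = 6.2×10⁻¹³ M

6.2×10⁻¹³ M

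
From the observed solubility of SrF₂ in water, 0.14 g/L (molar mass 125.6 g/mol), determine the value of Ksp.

Ksp = 5.5×10⁻⁹

Molar solubility s = (0.14 g/L) / (125.6 g/mol) = 1.115×10⁻³ mol/L
SrF₂(s) ⇌ Sr²⁺(aq) + 2 F⁻(aq)
Let s be the molar solubility. Then [Sr²⁺] = s and [F⁻] = 2s.
Ksp = [Sr²⁺][F⁻]^2 = s · (2s)^2 = 4s^3
Ksp = 4 × (1.115×10⁻³)^3 = 5.5×10⁻⁹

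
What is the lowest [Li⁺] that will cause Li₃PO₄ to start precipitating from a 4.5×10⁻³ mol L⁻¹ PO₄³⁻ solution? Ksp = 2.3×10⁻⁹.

8.0×10⁻³ M

Precipitation of each salt begins when its ion product equals Ksp.
Li₃PO₄(s) ⇌ 3 Li⁺(aq) + PO₄³⁻(aq)
Ksp = [Li⁺]^3[PO₄³⁻] = [Li⁺]^3(4.5×10⁻³)
[Li⁺]^3 = 2.3×10⁻⁹ / (4.5×10⁻³) = 5.1×10⁻⁷
[Li⁺] = 8.0×10⁻³ mol L⁻¹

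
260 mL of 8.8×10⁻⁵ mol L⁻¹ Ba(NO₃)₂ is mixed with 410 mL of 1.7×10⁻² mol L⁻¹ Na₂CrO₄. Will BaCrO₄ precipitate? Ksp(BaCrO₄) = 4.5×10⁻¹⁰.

Yes

The combined volume is 670 mL.
[Ba²⁺] = (8.8×10⁻⁵)(260)/670 = 3.4×10⁻⁵ mol L⁻¹
[CrO₄²⁻] = (1.7×10⁻²)(410)/670 = 1.0×10⁻² mol L⁻¹
Q = [Ba²⁺][CrO₄²⁻] = 3.6×10⁻⁷
Because Q > Ksp (3.6×10⁻⁷ vs 4.5×10⁻¹⁰), a precipitate of BaCrO₄ forms.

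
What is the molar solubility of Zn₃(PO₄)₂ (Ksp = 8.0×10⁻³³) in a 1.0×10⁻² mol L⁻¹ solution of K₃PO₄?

1.4×10⁻¹⁰ M

Zn₃(PO₄)₂(s) ⇌ 3 Zn²⁺(aq) + 2 PO₄³⁻(aq)
Let s be the solubility of Zn₃(PO₄)₂ here. The common ion gives [PO₄³⁻] ≈ 1.0×10⁻² mol L⁻¹, and [Zn²⁺] = 3s.
Ksp = [Zn²⁺]^3[PO₄³⁻]^2 = (3s)^3(1.0×10⁻²)^2
(3s)^3 = 8.0×10⁻³³ / (1.0×10⁻²)^2 = 8.0×10⁻²⁹
s = 1.4×10⁻¹⁰ mol L⁻¹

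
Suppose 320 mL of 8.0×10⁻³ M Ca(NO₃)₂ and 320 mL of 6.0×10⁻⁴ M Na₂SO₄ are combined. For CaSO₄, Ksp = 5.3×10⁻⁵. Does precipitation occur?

No

The combined volume is 640 mL.
[Ca²⁺] = (8.0×10⁻³)(320)/640 = 4.0×10⁻³ M
[SO₄²⁻] = (6.0×10⁻⁴)(320)/640 = 3.0×10⁻⁴ M
Q = [Ca²⁺][SO₄²⁻] = 1.2×10⁻⁶
Q < Ksp (1.2×10⁻⁶ vs 5.3×10⁻⁵); the solution remains unsaturated and no precipitate forms.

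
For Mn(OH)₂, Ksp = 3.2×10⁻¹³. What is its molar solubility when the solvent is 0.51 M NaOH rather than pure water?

1.2×10⁻¹² M

Mn(OH)₂(s) ⇌ Mn²⁺(aq) + 2 OH⁻(aq)
With OH⁻ already at 0.51 M and s small, take [OH⁻] ≈ 0.51 M and [Mn²⁺] = s.
Ksp = [Mn²⁺][OH⁻]^2 = s(0.51)^2
s = 3.2×10⁻¹³ / (0.51)^2 = 1.2×10⁻¹²
s = 1.2×10⁻¹² M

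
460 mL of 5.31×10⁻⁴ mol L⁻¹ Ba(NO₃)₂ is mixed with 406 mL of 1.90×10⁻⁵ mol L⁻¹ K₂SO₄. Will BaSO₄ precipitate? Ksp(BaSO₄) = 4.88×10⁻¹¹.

Yes

After mixing, V = 460 mL + 406 mL = 866 mL.
[Ba²⁺] = (5.31×10⁻⁴)(460)/866 = 2.82×10⁻⁴ mol L⁻¹
[SO₄²⁻] = (1.90×10⁻⁵)(406)/866 = 8.91×10⁻⁶ mol L⁻¹
Q = [Ba²⁺][SO₄²⁻] = 2.51×10⁻⁹
Q = 2.51×10⁻⁹ > Ksp = 4.88×10⁻¹¹, so the solution is supersaturated and BaSO₄ precipitates.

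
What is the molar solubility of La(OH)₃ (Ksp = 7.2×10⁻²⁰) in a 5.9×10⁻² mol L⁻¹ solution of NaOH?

La(OH)₃(s) ⇌ La³⁺(aq) + 3 OH⁻(aq)
The solution already contains OH⁻ at 5.9×10⁻² mol L⁻¹. Let s be the molar solubility of La(OH)₃.
[OH⁻] ≈ 5.9×10⁻² mol L⁻¹ (common ion dominates); [La³⁺] = s.
Ksp = [La³⁺][OH⁻]^3 = s(5.9×10⁻²)^3
s = 7.2×10⁻²⁰ / (5.9×10⁻²)^3 = 3.5×10⁻¹⁶
s = 3.5×10⁻¹⁶ mol L⁻¹

3.5×10⁻¹⁶ M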